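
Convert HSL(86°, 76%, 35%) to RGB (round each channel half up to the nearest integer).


H=86°, S=0.76, L=0.35
C = (1-|2L-1|)×S = (1-|-0.30|)×0.76 = 0.532
H' = H/60 = 86/60 ≈ 1.4333; X = C×(1-|H' mod 2 - 1|) ≈ 0.3015
m = L - C/2 = 0.35 - 0.266 = 0.084
Sector ⌊H'⌋ = 1 → (R',G',B') = (≈0.3015, 0.532, 0.0)
RGB = ((R'+m)×255, (G'+m)×255, (B'+m)×255) = (98.294, 157.08, 21.42)
Round half up → RGB(98, 157, 21)


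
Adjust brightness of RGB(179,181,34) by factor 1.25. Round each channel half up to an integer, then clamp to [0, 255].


Multiply each channel by 1.25, round half up, clamp to [0, 255]
R: 179×1.25 = 223.75 → round → 224
G: 181×1.25 = 226.25 → round → 226
B: 34×1.25 = 42.5 → round → 43
= RGB(224, 226, 43)


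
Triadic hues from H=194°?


Triadic: equally spaced at 120° intervals
H1 = 194°
H2 = (194 + 120) mod 360 = 314°
H3 = (194 + 240) mod 360 = 74°
Triadic = 194°, 314°, 74°


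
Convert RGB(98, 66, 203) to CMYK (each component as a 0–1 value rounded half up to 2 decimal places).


R'=98/255≈0.3843, G'=66/255≈0.2588, B'=203/255≈0.7961
K = 1 - max(R',G',B') = 1 - 203/255 = 52/255 = 0.20392… → 0.20
(1-R'-K)/(1-K) simplifies to (max-R)/max with max = 203:
C = (203-98)/203 = 105/203 = 0.51724… → 0.52
M = (203-66)/203 = 137/203 = 0.67487… → 0.67
Y = (203-203)/203 = 0/203 = 0 → 0.00
= CMYK(0.52, 0.67, 0.00, 0.20)


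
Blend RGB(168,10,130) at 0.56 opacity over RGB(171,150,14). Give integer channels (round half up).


C = α×F + (1-α)×B, with 1-α = 0.44
R: 0.56×168 + 0.44×171 = 94.08 + 75.24 = 169.32 → 169
G: 0.56×10 + 0.44×150 = 5.60 + 66.00 = 71.60 → 72
B: 0.56×130 + 0.44×14 = 72.80 + 6.16 = 78.96 → 79
= RGB(169, 72, 79)


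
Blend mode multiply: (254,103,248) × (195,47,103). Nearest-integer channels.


Multiply: C = A×B/255, rounded to nearest integer
R: 254×195/255 = 49530/255 ≈ 194.235 → 194
G: 103×47/255 = 4841/255 ≈ 18.984 → 19
B: 248×103/255 = 25544/255 ≈ 100.173 → 100
= RGB(194, 19, 100)


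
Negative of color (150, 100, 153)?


Invert: (255-R, 255-G, 255-B)
R: 255-150 = 105
G: 255-100 = 155
B: 255-153 = 102
= RGB(105, 155, 102)


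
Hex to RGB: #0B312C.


0B → 11 (R)
31 → 49 (G)
2C → 44 (B)
= RGB(11, 49, 44)


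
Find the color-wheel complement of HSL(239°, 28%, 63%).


Complement = opposite side of color wheel = hue + 180°
H' = (239 + 180) mod 360 = 59°
S and L unchanged.
= HSL(59°, 28%, 63%)


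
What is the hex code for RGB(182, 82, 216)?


R = 182 → B6 (hex)
G = 82 → 52 (hex)
B = 216 → D8 (hex)
Hex = #B652D8


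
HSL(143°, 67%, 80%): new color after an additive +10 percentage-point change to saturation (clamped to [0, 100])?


Original S = 67%
Adjustment = +10 percentage points
New S = 67 + (10) = 77
Clamp to [0, 100] → 77
= HSL(143°, 77%, 80%)


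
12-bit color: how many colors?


Colors = 2^bits = 2^12
= 4,096 colors


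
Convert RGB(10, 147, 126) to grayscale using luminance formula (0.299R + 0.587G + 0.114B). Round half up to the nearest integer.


Gray = 0.299×R + 0.587×G + 0.114×B
Gray = 0.299×10 + 0.587×147 + 0.114×126
Gray = 2.990 + 86.289 + 14.364
Gray = 103.643 → round half up → 104
Gray = 104


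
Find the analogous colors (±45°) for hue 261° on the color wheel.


Base hue: 261°
Left analog: (261 - 45) mod 360 = 216°
Right analog: (261 + 45) mod 360 = 306°
Analogous hues = 216° and 306°


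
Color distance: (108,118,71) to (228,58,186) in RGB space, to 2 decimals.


d = √[(R₁-R₂)² + (G₁-G₂)² + (B₁-B₂)²]
d = √[(108-228)² + (118-58)² + (71-186)²]
d = √[14400 + 3600 + 13225]
d = √31225
d ≈ 176.71


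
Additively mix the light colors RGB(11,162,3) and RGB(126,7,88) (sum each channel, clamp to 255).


Additive: each channel = min(255, C₁+C₂)
R: 11+126 = 137 → 137
G: 162+7 = 169 → 169
B: 3+88 = 91 → 91
= RGB(137, 169, 91)


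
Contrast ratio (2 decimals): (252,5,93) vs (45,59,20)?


Linearize each sRGB channel c=v/255: c/12.92 if c ≤ 0.04045 else ((c+0.055)/1.055)^2.4
L = 0.2126×R_lin + 0.7152×G_lin + 0.0722×B_lin
Color 1 (252,5,93):
  R=252: 252/255≈0.9882 > 0.04045 → ((0.9882+0.055)/1.055)^2.4 ≈ 0.97345
  G=5: 5/255≈0.0196 ≤ 0.04045 → 0.0196/12.92 ≈ 0.00152
  B=93: 93/255≈0.3647 > 0.04045 → ((0.3647+0.055)/1.055)^2.4 ≈ 0.10946
  L1 = 0.2126×0.97345 + 0.7152×0.00152 + 0.0722×0.10946 ≈ 0.21594
Color 2 (45,59,20):
  R=45: 45/255≈0.1765 > 0.04045 → ((0.1765+0.055)/1.055)^2.4 ≈ 0.02624
  G=59: 59/255≈0.2314 > 0.04045 → ((0.2314+0.055)/1.055)^2.4 ≈ 0.04374
  B=20: 20/255≈0.0784 > 0.04045 → ((0.0784+0.055)/1.055)^2.4 ≈ 0.00700
  L2 = 0.2126×0.02624 + 0.7152×0.04374 + 0.0722×0.00700 ≈ 0.03736
Lighter = 0.21594, Darker = 0.03736
Ratio = (L_lighter + 0.05) / (L_darker + 0.05)
Ratio = (0.21594 + 0.05) / (0.03736 + 0.05) = 0.26594 / 0.08736 ≈ 3.0441
Ratio ≈ 3.04:1


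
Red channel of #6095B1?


Color: #6095B1
R = 60 = 96
G = 95 = 149
B = B1 = 177
Red = 96


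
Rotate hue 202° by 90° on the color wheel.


New hue = (H + rotation) mod 360
New hue = (202 + 90) mod 360
= 292 mod 360
= 292°


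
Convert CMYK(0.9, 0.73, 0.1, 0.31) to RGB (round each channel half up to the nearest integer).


R = 255 × (1-C) × (1-K) = 255 × 0.10 × 0.69 = 17.595 → 18
G = 255 × (1-M) × (1-K) = 255 × 0.27 × 0.69 = 47.5065 → 48
B = 255 × (1-Y) × (1-K) = 255 × 0.90 × 0.69 = 158.355 → 158
= RGB(18, 48, 158)


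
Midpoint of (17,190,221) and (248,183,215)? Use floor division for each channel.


Midpoint: each channel = ⌊(C₁+C₂)/2⌋
R: ⌊(17+248)/2⌋ = 132
G: ⌊(190+183)/2⌋ = 186
B: ⌊(221+215)/2⌋ = 218
= RGB(132, 186, 218)


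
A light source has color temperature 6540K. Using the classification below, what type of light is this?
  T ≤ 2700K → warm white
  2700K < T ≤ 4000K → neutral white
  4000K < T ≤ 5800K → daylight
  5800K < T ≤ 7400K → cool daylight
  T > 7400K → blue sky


Temperature: 6540K
5800K < 6540K ≤ 7400K → cool daylight
Classification: cool daylight


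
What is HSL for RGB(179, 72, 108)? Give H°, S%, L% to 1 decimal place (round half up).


Normalize: R'=179/255≈0.7020, G'=72/255≈0.2824, B'=108/255≈0.4235
Max=179/255, Min=72/255, Δ=Max-Min=107/255
L = (Max+Min)/2 = (179+72)/510 = 251/510 = 0.49215… → L = 49.2%
L ≤ 0.5 → S = Δ/(Max+Min) = 107/(179+72) = 107/251 = 0.42629… → S = 42.6%
(the 1/255 factors cancel in S and H, so raw channel differences can be used)
Max is R' → H = 60 × (((G-B)/Δ) mod 6) = 60 × (((72-108)/107) mod 6)
  (-36)/107 = -0.3364…; negative, so add 6 → 5.6635…
  H = 60 × 5.6635… = 339.813…° → H = 339.8°
= HSL(339.8°, 42.6%, 49.2%)


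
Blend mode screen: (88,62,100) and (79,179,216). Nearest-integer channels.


Screen: C = 255 - (255-A)×(255-B)/255, rounded to nearest integer
R: 255 - (255-88)×(255-79)/255 = 255 - 29392/255 ≈ 255 - 115.263 = 139.737 → 140
G: 255 - (255-62)×(255-179)/255 = 255 - 14668/255 ≈ 255 - 57.522 = 197.478 → 197
B: 255 - (255-100)×(255-216)/255 = 255 - 6045/255 ≈ 255 - 23.706 = 231.294 → 231
= RGB(140, 197, 231)


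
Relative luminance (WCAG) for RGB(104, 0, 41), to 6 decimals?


Linearize each channel (sRGB transfer function): c = v/255; c_lin = c/12.92 if c ≤ 0.04045, else ((c+0.055)/1.055)^2.4
  R: 104/255 ≈ 0.407843 > 0.04045 → ((0.407843+0.055)/1.055)^2.4 ≈ 0.138432
  G: 0/255 ≈ 0.000000 ≤ 0.04045 → 0.000000/12.92 ≈ 0.000000
  B: 41/255 ≈ 0.160784 > 0.04045 → ((0.160784+0.055)/1.055)^2.4 ≈ 0.022174
R_lin = 0.138432, G_lin = 0.000000, B_lin = 0.022174
L = 0.2126×R + 0.7152×G + 0.0722×B
L = 0.2126×0.138432 + 0.7152×0.000000 + 0.0722×0.022174
L ≈ 0.031032


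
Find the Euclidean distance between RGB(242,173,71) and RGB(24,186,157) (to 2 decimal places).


d = √[(R₁-R₂)² + (G₁-G₂)² + (B₁-B₂)²]
d = √[(242-24)² + (173-186)² + (71-157)²]
d = √[47524 + 169 + 7396]
d = √55089
d ≈ 234.71


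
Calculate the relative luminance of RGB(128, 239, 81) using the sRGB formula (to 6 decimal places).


Linearize each channel (sRGB transfer function): c = v/255; c_lin = c/12.92 if c ≤ 0.04045, else ((c+0.055)/1.055)^2.4
  R: 128/255 ≈ 0.501961 > 0.04045 → ((0.501961+0.055)/1.055)^2.4 ≈ 0.215861
  G: 239/255 ≈ 0.937255 > 0.04045 → ((0.937255+0.055)/1.055)^2.4 ≈ 0.863157
  B: 81/255 ≈ 0.317647 > 0.04045 → ((0.317647+0.055)/1.055)^2.4 ≈ 0.082283
R_lin = 0.215861, G_lin = 0.863157, B_lin = 0.082283
L = 0.2126×R + 0.7152×G + 0.0722×B
L = 0.2126×0.215861 + 0.7152×0.863157 + 0.0722×0.082283
L ≈ 0.669163


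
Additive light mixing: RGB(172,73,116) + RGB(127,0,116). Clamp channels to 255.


Additive: each channel = min(255, C₁+C₂)
R: 172+127 = 299 → 255
G: 73+0 = 73 → 73
B: 116+116 = 232 → 232
= RGB(255, 73, 232)


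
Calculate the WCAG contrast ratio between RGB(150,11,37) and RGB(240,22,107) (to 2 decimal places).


Linearize each sRGB channel c=v/255: c/12.92 if c ≤ 0.04045 else ((c+0.055)/1.055)^2.4
L = 0.2126×R_lin + 0.7152×G_lin + 0.0722×B_lin
Color 1 (150,11,37):
  R=150: 150/255≈0.5882 > 0.04045 → ((0.5882+0.055)/1.055)^2.4 ≈ 0.30499
  G=11: 11/255≈0.0431 > 0.04045 → ((0.0431+0.055)/1.055)^2.4 ≈ 0.00335
  B=37: 37/255≈0.1451 > 0.04045 → ((0.1451+0.055)/1.055)^2.4 ≈ 0.01850
  L1 = 0.2126×0.30499 + 0.7152×0.00335 + 0.0722×0.01850 ≈ 0.06857
Color 2 (240,22,107):
  R=240: 240/255≈0.9412 > 0.04045 → ((0.9412+0.055)/1.055)^2.4 ≈ 0.87137
  G=22: 22/255≈0.0863 > 0.04045 → ((0.0863+0.055)/1.055)^2.4 ≈ 0.00802
  B=107: 107/255≈0.4196 > 0.04045 → ((0.4196+0.055)/1.055)^2.4 ≈ 0.14703
  L2 = 0.2126×0.87137 + 0.7152×0.00802 + 0.0722×0.14703 ≈ 0.20161
Lighter = 0.20161, Darker = 0.06857
Ratio = (L_lighter + 0.05) / (L_darker + 0.05)
Ratio = (0.20161 + 0.05) / (0.06857 + 0.05) = 0.25161 / 0.11857 ≈ 2.1220
Ratio ≈ 2.12:1


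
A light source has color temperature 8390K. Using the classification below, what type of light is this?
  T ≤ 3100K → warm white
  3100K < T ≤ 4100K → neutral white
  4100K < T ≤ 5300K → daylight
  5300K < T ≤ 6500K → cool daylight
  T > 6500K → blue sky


Temperature: 8390K
8390K > 6500K → blue sky
Classification: blue sky


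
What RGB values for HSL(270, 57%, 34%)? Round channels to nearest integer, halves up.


H=270°, S=0.57, L=0.34
C = (1-|2L-1|)×S = (1-|-0.32|)×0.57 = 0.3876
H' = H/60 = 270/60 ≈ 4.5000; X = C×(1-|H' mod 2 - 1|) = 0.1938
m = L - C/2 = 0.34 - 0.1938 = 0.1462
Sector ⌊H'⌋ = 4 → (R',G',B') = (0.1938, 0.0, 0.3876)
RGB = ((R'+m)×255, (G'+m)×255, (B'+m)×255) = (86.7, 37.281, 136.119)
Round half up → RGB(87, 37, 136)


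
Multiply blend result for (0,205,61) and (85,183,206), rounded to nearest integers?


Multiply: C = A×B/255, rounded to nearest integer
R: 0×85/255 = 0/255 ≈ 0.000 → 0
G: 205×183/255 = 37515/255 ≈ 147.118 → 147
B: 61×206/255 = 12566/255 ≈ 49.278 → 49
= RGB(0, 147, 49)


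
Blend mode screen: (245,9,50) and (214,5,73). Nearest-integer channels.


Screen: C = 255 - (255-A)×(255-B)/255, rounded to nearest integer
R: 255 - (255-245)×(255-214)/255 = 255 - 410/255 ≈ 255 - 1.608 = 253.392 → 253
G: 255 - (255-9)×(255-5)/255 = 255 - 61500/255 ≈ 255 - 241.176 = 13.824 → 14
B: 255 - (255-50)×(255-73)/255 = 255 - 37310/255 ≈ 255 - 146.314 = 108.686 → 109
= RGB(253, 14, 109)


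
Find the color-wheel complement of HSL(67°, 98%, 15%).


Complement = opposite side of color wheel = hue + 180°
H' = (67 + 180) mod 360 = 247°
S and L unchanged.
= HSL(247°, 98%, 15%)


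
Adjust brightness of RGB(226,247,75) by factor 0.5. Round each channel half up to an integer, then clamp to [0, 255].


Multiply each channel by 0.5, round half up, clamp to [0, 255]
R: 226×0.5 = 113
G: 247×0.5 = 123.5 → round → 124
B: 75×0.5 = 37.5 → round → 38
= RGB(113, 124, 38)


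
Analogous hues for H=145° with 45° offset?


Base hue: 145°
Left analog: (145 - 45) mod 360 = 100°
Right analog: (145 + 45) mod 360 = 190°
Analogous hues = 100° and 190°


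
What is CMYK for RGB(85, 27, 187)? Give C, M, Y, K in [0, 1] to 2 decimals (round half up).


R'=85/255≈0.3333, G'=27/255≈0.1059, B'=187/255≈0.7333
K = 1 - max(R',G',B') = 1 - 187/255 = 68/255 = 0.26666… → 0.27
(1-R'-K)/(1-K) simplifies to (max-R)/max with max = 187:
C = (187-85)/187 = 102/187 = 0.54545… → 0.55
M = (187-27)/187 = 160/187 = 0.85561… → 0.86
Y = (187-187)/187 = 0/187 = 0 → 0.00
= CMYK(0.55, 0.86, 0.00, 0.27)


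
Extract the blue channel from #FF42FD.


Color: #FF42FD
R = FF = 255
G = 42 = 66
B = FD = 253
Blue = 253


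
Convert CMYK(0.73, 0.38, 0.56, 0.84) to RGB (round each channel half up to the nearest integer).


R = 255 × (1-C) × (1-K) = 255 × 0.27 × 0.16 = 11.016 → 11
G = 255 × (1-M) × (1-K) = 255 × 0.62 × 0.16 = 25.296 → 25
B = 255 × (1-Y) × (1-K) = 255 × 0.44 × 0.16 = 17.952 → 18
= RGB(11, 25, 18)


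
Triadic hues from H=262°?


Triadic: equally spaced at 120° intervals
H1 = 262°
H2 = (262 + 120) mod 360 = 22°
H3 = (262 + 240) mod 360 = 142°
Triadic = 262°, 22°, 142°


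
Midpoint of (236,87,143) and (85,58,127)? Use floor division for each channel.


Midpoint: each channel = ⌊(C₁+C₂)/2⌋
R: ⌊(236+85)/2⌋ = 160
G: ⌊(87+58)/2⌋ = 72
B: ⌊(143+127)/2⌋ = 135
= RGB(160, 72, 135)


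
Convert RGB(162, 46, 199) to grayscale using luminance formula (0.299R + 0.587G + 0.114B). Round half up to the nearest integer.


Gray = 0.299×R + 0.587×G + 0.114×B
Gray = 0.299×162 + 0.587×46 + 0.114×199
Gray = 48.438 + 27.002 + 22.686
Gray = 98.126 → round half up → 98
Gray = 98


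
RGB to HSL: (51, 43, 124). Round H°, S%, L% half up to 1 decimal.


Normalize: R'=51/255≈0.2000, G'=43/255≈0.1686, B'=124/255≈0.4863
Max=124/255, Min=43/255, Δ=Max-Min=81/255
L = (Max+Min)/2 = (124+43)/510 = 167/510 = 0.32745… → L = 32.7%
L ≤ 0.5 → S = Δ/(Max+Min) = 81/(124+43) = 81/167 = 0.48502… → S = 48.5%
(the 1/255 factors cancel in S and H, so raw channel differences can be used)
Max is B' → H = 60 × ((R-G)/Δ + 4) = 60 × ((51-43)/81 + 4)
  8/81 + 4 = 0.0987… + 4 = 4.0987…
  H = 60 × 4.0987… = 245.925…° → H = 245.9°
= HSL(245.9°, 48.5%, 32.7%)


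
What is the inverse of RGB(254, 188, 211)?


Invert: (255-R, 255-G, 255-B)
R: 255-254 = 1
G: 255-188 = 67
B: 255-211 = 44
= RGB(1, 67, 44)


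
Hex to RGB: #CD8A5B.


CD → 205 (R)
8A → 138 (G)
5B → 91 (B)
= RGB(205, 138, 91)


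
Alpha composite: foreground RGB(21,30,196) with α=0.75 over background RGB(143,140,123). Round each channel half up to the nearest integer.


C = α×F + (1-α)×B, with 1-α = 0.25
R: 0.75×21 + 0.25×143 = 15.75 + 35.75 = 51.50 → 52
G: 0.75×30 + 0.25×140 = 22.50 + 35.00 = 57.50 → 58
B: 0.75×196 + 0.25×123 = 147.00 + 30.75 = 177.75 → 178
= RGB(52, 58, 178)


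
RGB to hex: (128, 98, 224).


R = 128 → 80 (hex)
G = 98 → 62 (hex)
B = 224 → E0 (hex)
Hex = #8062E0


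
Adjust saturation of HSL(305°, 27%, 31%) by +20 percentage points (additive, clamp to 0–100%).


Original S = 27%
Adjustment = +20 percentage points
New S = 27 + (20) = 47
Clamp to [0, 100] → 47
= HSL(305°, 47%, 31%)


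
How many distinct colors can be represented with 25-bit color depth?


Colors = 2^bits = 2^25
= 33,554,432 colors


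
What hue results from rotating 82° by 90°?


New hue = (H + rotation) mod 360
New hue = (82 + 90) mod 360
= 172 mod 360
= 172°


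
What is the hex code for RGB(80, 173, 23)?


R = 80 → 50 (hex)
G = 173 → AD (hex)
B = 23 → 17 (hex)
Hex = #50AD17


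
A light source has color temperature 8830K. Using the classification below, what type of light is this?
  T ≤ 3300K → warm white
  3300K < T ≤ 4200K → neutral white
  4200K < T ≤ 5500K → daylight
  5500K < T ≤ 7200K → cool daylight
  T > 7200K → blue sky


Temperature: 8830K
8830K > 7200K → blue sky
Classification: blue sky


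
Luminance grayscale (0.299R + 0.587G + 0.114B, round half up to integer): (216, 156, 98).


Gray = 0.299×R + 0.587×G + 0.114×B
Gray = 0.299×216 + 0.587×156 + 0.114×98
Gray = 64.584 + 91.572 + 11.172
Gray = 167.328 → round half up → 167
Gray = 167


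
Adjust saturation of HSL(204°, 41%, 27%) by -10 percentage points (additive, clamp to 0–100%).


Original S = 41%
Adjustment = -10 percentage points
New S = 41 + (-10) = 31
Clamp to [0, 100] → 31
= HSL(204°, 31%, 27%)


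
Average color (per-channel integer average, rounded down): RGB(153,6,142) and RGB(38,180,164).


Midpoint: each channel = ⌊(C₁+C₂)/2⌋
R: ⌊(153+38)/2⌋ = 95
G: ⌊(6+180)/2⌋ = 93
B: ⌊(142+164)/2⌋ = 153
= RGB(95, 93, 153)


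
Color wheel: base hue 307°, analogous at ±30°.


Base hue: 307°
Left analog: (307 - 30) mod 360 = 277°
Right analog: (307 + 30) mod 360 = 337°
Analogous hues = 277° and 337°


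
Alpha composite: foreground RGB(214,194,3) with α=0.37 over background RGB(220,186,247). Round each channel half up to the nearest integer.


C = α×F + (1-α)×B, with 1-α = 0.63
R: 0.37×214 + 0.63×220 = 79.18 + 138.60 = 217.78 → 218
G: 0.37×194 + 0.63×186 = 71.78 + 117.18 = 188.96 → 189
B: 0.37×3 + 0.63×247 = 1.11 + 155.61 = 156.72 → 157
= RGB(218, 189, 157)


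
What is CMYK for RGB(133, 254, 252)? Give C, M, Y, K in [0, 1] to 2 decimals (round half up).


R'=133/255≈0.5216, G'=254/255≈0.9961, B'=252/255≈0.9882
K = 1 - max(R',G',B') = 1 - 254/255 = 1/255 = 0.00392… → 0.00
(1-R'-K)/(1-K) simplifies to (max-R)/max with max = 254:
C = (254-133)/254 = 121/254 = 0.47637… → 0.48
M = (254-254)/254 = 0/254 = 0 → 0.00
Y = (254-252)/254 = 2/254 = 0.00787… → 0.01
= CMYK(0.48, 0.00, 0.01, 0.00)


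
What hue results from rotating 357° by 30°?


New hue = (H + rotation) mod 360
New hue = (357 + 30) mod 360
= 387 mod 360
= 27°


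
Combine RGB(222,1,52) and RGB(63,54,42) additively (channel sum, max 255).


Additive: each channel = min(255, C₁+C₂)
R: 222+63 = 285 → 255
G: 1+54 = 55 → 55
B: 52+42 = 94 → 94
= RGB(255, 55, 94)


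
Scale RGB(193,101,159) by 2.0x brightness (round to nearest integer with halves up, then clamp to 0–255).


Multiply each channel by 2.0, round half up, clamp to [0, 255]
R: 193×2.0 = 386 → clamp → 255
G: 101×2.0 = 202
B: 159×2.0 = 318 → clamp → 255
= RGB(255, 202, 255)


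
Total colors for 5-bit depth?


Colors = 2^bits = 2^5
= 32 colors


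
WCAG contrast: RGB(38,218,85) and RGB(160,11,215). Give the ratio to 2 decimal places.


Linearize each sRGB channel c=v/255: c/12.92 if c ≤ 0.04045 else ((c+0.055)/1.055)^2.4
L = 0.2126×R_lin + 0.7152×G_lin + 0.0722×B_lin
Color 1 (38,218,85):
  R=38: 38/255≈0.1490 > 0.04045 → ((0.1490+0.055)/1.055)^2.4 ≈ 0.01938
  G=218: 218/255≈0.8549 > 0.04045 → ((0.8549+0.055)/1.055)^2.4 ≈ 0.70110
  B=85: 85/255≈0.3333 > 0.04045 → ((0.3333+0.055)/1.055)^2.4 ≈ 0.09084
  L1 = 0.2126×0.01938 + 0.7152×0.70110 + 0.0722×0.09084 ≈ 0.51211
Color 2 (160,11,215):
  R=160: 160/255≈0.6275 > 0.04045 → ((0.6275+0.055)/1.055)^2.4 ≈ 0.35153
  G=11: 11/255≈0.0431 > 0.04045 → ((0.0431+0.055)/1.055)^2.4 ≈ 0.00335
  B=215: 215/255≈0.8431 > 0.04045 → ((0.8431+0.055)/1.055)^2.4 ≈ 0.67954
  L2 = 0.2126×0.35153 + 0.7152×0.00335 + 0.0722×0.67954 ≈ 0.12619
Lighter = 0.51211, Darker = 0.12619
Ratio = (L_lighter + 0.05) / (L_darker + 0.05)
Ratio = (0.51211 + 0.05) / (0.12619 + 0.05) = 0.56211 / 0.17619 ≈ 3.1903
Ratio ≈ 3.19:1


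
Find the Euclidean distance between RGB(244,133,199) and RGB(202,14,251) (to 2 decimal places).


d = √[(R₁-R₂)² + (G₁-G₂)² + (B₁-B₂)²]
d = √[(244-202)² + (133-14)² + (199-251)²]
d = √[1764 + 14161 + 2704]
d = √18629
d ≈ 136.49


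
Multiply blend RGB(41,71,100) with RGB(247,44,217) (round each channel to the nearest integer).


Multiply: C = A×B/255, rounded to nearest integer
R: 41×247/255 = 10127/255 ≈ 39.714 → 40
G: 71×44/255 = 3124/255 ≈ 12.251 → 12
B: 100×217/255 = 21700/255 ≈ 85.098 → 85
= RGB(40, 12, 85)


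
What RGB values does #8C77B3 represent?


8C → 140 (R)
77 → 119 (G)
B3 → 179 (B)
= RGB(140, 119, 179)


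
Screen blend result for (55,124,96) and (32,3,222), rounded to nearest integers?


Screen: C = 255 - (255-A)×(255-B)/255, rounded to nearest integer
R: 255 - (255-55)×(255-32)/255 = 255 - 44600/255 ≈ 255 - 174.902 = 80.098 → 80
G: 255 - (255-124)×(255-3)/255 = 255 - 33012/255 ≈ 255 - 129.459 = 125.541 → 126
B: 255 - (255-96)×(255-222)/255 = 255 - 5247/255 ≈ 255 - 20.576 = 234.424 → 234
= RGB(80, 126, 234)


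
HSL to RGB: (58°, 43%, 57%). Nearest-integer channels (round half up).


H=58°, S=0.43, L=0.57
C = (1-|2L-1|)×S = (1-|0.14|)×0.43 = 0.3698
H' = H/60 = 58/60 ≈ 0.9667; X = C×(1-|H' mod 2 - 1|) ≈ 0.3575
m = L - C/2 = 0.57 - 0.1849 = 0.3851
Sector ⌊H'⌋ = 0 → (R',G',B') = (0.3698, ≈0.3575, 0.0)
RGB = ((R'+m)×255, (G'+m)×255, (B'+m)×255) = (192.4995, 189.3562, 98.2005)
Round half up → RGB(192, 189, 98)


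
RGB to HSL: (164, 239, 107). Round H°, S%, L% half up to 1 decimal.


Normalize: R'=164/255≈0.6431, G'=239/255≈0.9373, B'=107/255≈0.4196
Max=239/255, Min=107/255, Δ=Max-Min=132/255
L = (Max+Min)/2 = (239+107)/510 = 346/510 = 0.67843… → L = 67.8%
L > 0.5 → S = Δ/(2-Max-Min) = 132/(510-239-107) = 132/164 = 0.80487… → S = 80.5%
(the 1/255 factors cancel in S and H, so raw channel differences can be used)
Max is G' → H = 60 × ((B-R)/Δ + 2) = 60 × ((107-164)/132 + 2)
  -57/132 + 2 = -0.4318… + 2 = 1.5681…
  H = 60 × 1.5681… = 94.090…° → H = 94.1°
= HSL(94.1°, 80.5%, 67.8%)


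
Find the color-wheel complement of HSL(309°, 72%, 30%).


Complement = opposite side of color wheel = hue + 180°
H' = (309 + 180) mod 360 = 129°
S and L unchanged.
= HSL(129°, 72%, 30%)


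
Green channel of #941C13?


Color: #941C13
R = 94 = 148
G = 1C = 28
B = 13 = 19
Green = 28


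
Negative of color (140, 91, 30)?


Invert: (255-R, 255-G, 255-B)
R: 255-140 = 115
G: 255-91 = 164
B: 255-30 = 225
= RGB(115, 164, 225)


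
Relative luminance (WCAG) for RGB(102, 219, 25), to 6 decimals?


Linearize each channel (sRGB transfer function): c = v/255; c_lin = c/12.92 if c ≤ 0.04045, else ((c+0.055)/1.055)^2.4
  R: 102/255 ≈ 0.400000 > 0.04045 → ((0.400000+0.055)/1.055)^2.4 ≈ 0.132868
  G: 219/255 ≈ 0.858824 > 0.04045 → ((0.858824+0.055)/1.055)^2.4 ≈ 0.708376
  B: 25/255 ≈ 0.098039 > 0.04045 → ((0.098039+0.055)/1.055)^2.4 ≈ 0.009721
R_lin = 0.132868, G_lin = 0.708376, B_lin = 0.009721
L = 0.2126×R + 0.7152×G + 0.0722×B
L = 0.2126×0.132868 + 0.7152×0.708376 + 0.0722×0.009721
L ≈ 0.535580


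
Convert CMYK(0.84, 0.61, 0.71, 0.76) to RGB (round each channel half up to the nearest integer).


R = 255 × (1-C) × (1-K) = 255 × 0.16 × 0.24 = 9.792 → 10
G = 255 × (1-M) × (1-K) = 255 × 0.39 × 0.24 = 23.868 → 24
B = 255 × (1-Y) × (1-K) = 255 × 0.29 × 0.24 = 17.748 → 18
= RGB(10, 24, 18)


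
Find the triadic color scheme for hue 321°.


Triadic: equally spaced at 120° intervals
H1 = 321°
H2 = (321 + 120) mod 360 = 81°
H3 = (321 + 240) mod 360 = 201°
Triadic = 321°, 81°, 201°


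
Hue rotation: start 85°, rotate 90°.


New hue = (H + rotation) mod 360
New hue = (85 + 90) mod 360
= 175 mod 360
= 175°


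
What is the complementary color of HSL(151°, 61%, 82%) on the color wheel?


Complement = opposite side of color wheel = hue + 180°
H' = (151 + 180) mod 360 = 331°
S and L unchanged.
= HSL(331°, 61%, 82%)


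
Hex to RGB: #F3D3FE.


F3 → 243 (R)
D3 → 211 (G)
FE → 254 (B)
= RGB(243, 211, 254)


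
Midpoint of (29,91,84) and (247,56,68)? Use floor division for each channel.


Midpoint: each channel = ⌊(C₁+C₂)/2⌋
R: ⌊(29+247)/2⌋ = 138
G: ⌊(91+56)/2⌋ = 73
B: ⌊(84+68)/2⌋ = 76
= RGB(138, 73, 76)


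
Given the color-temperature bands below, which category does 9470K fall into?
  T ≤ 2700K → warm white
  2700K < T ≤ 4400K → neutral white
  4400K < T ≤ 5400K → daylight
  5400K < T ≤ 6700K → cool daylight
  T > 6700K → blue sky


Temperature: 9470K
9470K > 6700K → blue sky
Classification: blue sky


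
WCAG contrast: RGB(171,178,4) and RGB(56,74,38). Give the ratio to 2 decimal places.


Linearize each sRGB channel c=v/255: c/12.92 if c ≤ 0.04045 else ((c+0.055)/1.055)^2.4
L = 0.2126×R_lin + 0.7152×G_lin + 0.0722×B_lin
Color 1 (171,178,4):
  R=171: 171/255≈0.6706 > 0.04045 → ((0.6706+0.055)/1.055)^2.4 ≈ 0.40724
  G=178: 178/255≈0.6980 > 0.04045 → ((0.6980+0.055)/1.055)^2.4 ≈ 0.44520
  B=4: 4/255≈0.0157 ≤ 0.04045 → 0.0157/12.92 ≈ 0.00121
  L1 = 0.2126×0.40724 + 0.7152×0.44520 + 0.0722×0.00121 ≈ 0.40507
Color 2 (56,74,38):
  R=56: 56/255≈0.2196 > 0.04045 → ((0.2196+0.055)/1.055)^2.4 ≈ 0.03955
  G=74: 74/255≈0.2902 > 0.04045 → ((0.2902+0.055)/1.055)^2.4 ≈ 0.06848
  B=38: 38/255≈0.1490 > 0.04045 → ((0.1490+0.055)/1.055)^2.4 ≈ 0.01938
  L2 = 0.2126×0.03955 + 0.7152×0.06848 + 0.0722×0.01938 ≈ 0.05878
Lighter = 0.40507, Darker = 0.05878
Ratio = (L_lighter + 0.05) / (L_darker + 0.05)
Ratio = (0.40507 + 0.05) / (0.05878 + 0.05) = 0.45507 / 0.10878 ≈ 4.1833
Ratio ≈ 4.18:1


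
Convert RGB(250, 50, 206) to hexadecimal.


R = 250 → FA (hex)
G = 50 → 32 (hex)
B = 206 → CE (hex)
Hex = #FA32CE


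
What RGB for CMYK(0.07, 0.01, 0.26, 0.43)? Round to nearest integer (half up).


R = 255 × (1-C) × (1-K) = 255 × 0.93 × 0.57 = 135.1755 → 135
G = 255 × (1-M) × (1-K) = 255 × 0.99 × 0.57 = 143.8965 → 144
B = 255 × (1-Y) × (1-K) = 255 × 0.74 × 0.57 = 107.559 → 108
= RGB(135, 144, 108)


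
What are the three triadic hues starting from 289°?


Triadic: equally spaced at 120° intervals
H1 = 289°
H2 = (289 + 120) mod 360 = 49°
H3 = (289 + 240) mod 360 = 169°
Triadic = 289°, 49°, 169°


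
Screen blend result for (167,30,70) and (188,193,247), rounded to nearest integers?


Screen: C = 255 - (255-A)×(255-B)/255, rounded to nearest integer
R: 255 - (255-167)×(255-188)/255 = 255 - 5896/255 ≈ 255 - 23.122 = 231.878 → 232
G: 255 - (255-30)×(255-193)/255 = 255 - 13950/255 ≈ 255 - 54.706 = 200.294 → 200
B: 255 - (255-70)×(255-247)/255 = 255 - 1480/255 ≈ 255 - 5.804 = 249.196 → 249
= RGB(232, 200, 249)


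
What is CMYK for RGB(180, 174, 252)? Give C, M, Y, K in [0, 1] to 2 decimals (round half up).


R'=180/255≈0.7059, G'=174/255≈0.6824, B'=252/255≈0.9882
K = 1 - max(R',G',B') = 1 - 252/255 = 3/255 = 0.01176… → 0.01
(1-R'-K)/(1-K) simplifies to (max-R)/max with max = 252:
C = (252-180)/252 = 72/252 = 0.28571… → 0.29
M = (252-174)/252 = 78/252 = 0.30952… → 0.31
Y = (252-252)/252 = 0/252 = 0 → 0.00
= CMYK(0.29, 0.31, 0.00, 0.01)


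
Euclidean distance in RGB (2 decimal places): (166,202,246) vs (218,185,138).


d = √[(R₁-R₂)² + (G₁-G₂)² + (B₁-B₂)²]
d = √[(166-218)² + (202-185)² + (246-138)²]
d = √[2704 + 289 + 11664]
d = √14657
d ≈ 121.07


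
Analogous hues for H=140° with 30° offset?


Base hue: 140°
Left analog: (140 - 30) mod 360 = 110°
Right analog: (140 + 30) mod 360 = 170°
Analogous hues = 110° and 170°


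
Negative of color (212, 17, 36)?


Invert: (255-R, 255-G, 255-B)
R: 255-212 = 43
G: 255-17 = 238
B: 255-36 = 219
= RGB(43, 238, 219)


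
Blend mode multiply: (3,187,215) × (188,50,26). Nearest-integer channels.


Multiply: C = A×B/255, rounded to nearest integer
R: 3×188/255 = 564/255 ≈ 2.212 → 2
G: 187×50/255 = 9350/255 ≈ 36.667 → 37
B: 215×26/255 = 5590/255 ≈ 21.922 → 22
= RGB(2, 37, 22)


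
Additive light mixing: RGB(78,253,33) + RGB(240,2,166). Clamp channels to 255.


Additive: each channel = min(255, C₁+C₂)
R: 78+240 = 318 → 255
G: 253+2 = 255 → 255
B: 33+166 = 199 → 199
= RGB(255, 255, 199)


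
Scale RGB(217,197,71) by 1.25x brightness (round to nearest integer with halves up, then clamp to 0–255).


Multiply each channel by 1.25, round half up, clamp to [0, 255]
R: 217×1.25 = 271.25 → round → 271 → clamp → 255
G: 197×1.25 = 246.25 → round → 246
B: 71×1.25 = 88.75 → round → 89
= RGB(255, 246, 89)


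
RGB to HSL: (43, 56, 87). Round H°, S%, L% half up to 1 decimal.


Normalize: R'=43/255≈0.1686, G'=56/255≈0.2196, B'=87/255≈0.3412
Max=87/255, Min=43/255, Δ=Max-Min=44/255
L = (Max+Min)/2 = (87+43)/510 = 130/510 = 0.25490… → L = 25.5%
L ≤ 0.5 → S = Δ/(Max+Min) = 44/(87+43) = 44/130 = 0.33846… → S = 33.8%
(the 1/255 factors cancel in S and H, so raw channel differences can be used)
Max is B' → H = 60 × ((R-G)/Δ + 4) = 60 × ((43-56)/44 + 4)
  -13/44 + 4 = -0.2954… + 4 = 3.7045…
  H = 60 × 3.7045… = 222.272…° → H = 222.3°
= HSL(222.3°, 33.8%, 25.5%)


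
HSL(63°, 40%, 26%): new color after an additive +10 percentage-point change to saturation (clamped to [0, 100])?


Original S = 40%
Adjustment = +10 percentage points
New S = 40 + (10) = 50
Clamp to [0, 100] → 50
= HSL(63°, 50%, 26%)


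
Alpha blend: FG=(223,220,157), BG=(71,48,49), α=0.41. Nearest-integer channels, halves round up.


C = α×F + (1-α)×B, with 1-α = 0.59
R: 0.41×223 + 0.59×71 = 91.43 + 41.89 = 133.32 → 133
G: 0.41×220 + 0.59×48 = 90.20 + 28.32 = 118.52 → 119
B: 0.41×157 + 0.59×49 = 64.37 + 28.91 = 93.28 → 93
= RGB(133, 119, 93)


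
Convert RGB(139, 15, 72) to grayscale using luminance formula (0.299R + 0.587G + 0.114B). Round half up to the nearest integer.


Gray = 0.299×R + 0.587×G + 0.114×B
Gray = 0.299×139 + 0.587×15 + 0.114×72
Gray = 41.561 + 8.805 + 8.208
Gray = 58.574 → round half up → 59
Gray = 59


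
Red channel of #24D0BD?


Color: #24D0BD
R = 24 = 36
G = D0 = 208
B = BD = 189
Red = 36


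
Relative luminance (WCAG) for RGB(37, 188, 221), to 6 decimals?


Linearize each channel (sRGB transfer function): c = v/255; c_lin = c/12.92 if c ≤ 0.04045, else ((c+0.055)/1.055)^2.4
  R: 37/255 ≈ 0.145098 > 0.04045 → ((0.145098+0.055)/1.055)^2.4 ≈ 0.018500
  G: 188/255 ≈ 0.737255 > 0.04045 → ((0.737255+0.055)/1.055)^2.4 ≈ 0.502886
  B: 221/255 ≈ 0.866667 > 0.04045 → ((0.866667+0.055)/1.055)^2.4 ≈ 0.723055
R_lin = 0.018500, G_lin = 0.502886, B_lin = 0.723055
L = 0.2126×R + 0.7152×G + 0.0722×B
L = 0.2126×0.018500 + 0.7152×0.502886 + 0.0722×0.723055
L ≈ 0.415802


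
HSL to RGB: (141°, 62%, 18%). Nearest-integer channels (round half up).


H=141°, S=0.62, L=0.18
C = (1-|2L-1|)×S = (1-|-0.64|)×0.62 = 0.2232
H' = H/60 = 141/60 ≈ 2.3500; X = C×(1-|H' mod 2 - 1|) = 0.07812
m = L - C/2 = 0.18 - 0.1116 = 0.0684
Sector ⌊H'⌋ = 2 → (R',G',B') = (0.0, 0.2232, 0.07812)
RGB = ((R'+m)×255, (G'+m)×255, (B'+m)×255) = (17.442, 74.358, 37.3626)
Round half up → RGB(17, 74, 37)


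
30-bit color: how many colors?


Colors = 2^bits = 2^30
= 1,073,741,824 colors


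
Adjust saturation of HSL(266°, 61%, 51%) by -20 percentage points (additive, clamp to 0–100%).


Original S = 61%
Adjustment = -20 percentage points
New S = 61 + (-20) = 41
Clamp to [0, 100] → 41
= HSL(266°, 41%, 51%)


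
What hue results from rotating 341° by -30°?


New hue = (H + rotation) mod 360
New hue = (341 -30) mod 360
= 311 mod 360
= 311°


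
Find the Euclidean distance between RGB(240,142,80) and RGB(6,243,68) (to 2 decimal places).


d = √[(R₁-R₂)² + (G₁-G₂)² + (B₁-B₂)²]
d = √[(240-6)² + (142-243)² + (80-68)²]
d = √[54756 + 10201 + 144]
d = √65101
d ≈ 255.15


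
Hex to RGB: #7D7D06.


7D → 125 (R)
7D → 125 (G)
06 → 6 (B)
= RGB(125, 125, 6)


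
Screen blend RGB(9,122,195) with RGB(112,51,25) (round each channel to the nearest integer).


Screen: C = 255 - (255-A)×(255-B)/255, rounded to nearest integer
R: 255 - (255-9)×(255-112)/255 = 255 - 35178/255 ≈ 255 - 137.953 = 117.047 → 117
G: 255 - (255-122)×(255-51)/255 = 255 - 27132/255 ≈ 255 - 106.400 = 148.600 → 149
B: 255 - (255-195)×(255-25)/255 = 255 - 13800/255 ≈ 255 - 54.118 = 200.882 → 201
= RGB(117, 149, 201)


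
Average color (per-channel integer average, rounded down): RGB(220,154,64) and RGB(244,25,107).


Midpoint: each channel = ⌊(C₁+C₂)/2⌋
R: ⌊(220+244)/2⌋ = 232
G: ⌊(154+25)/2⌋ = 89
B: ⌊(64+107)/2⌋ = 85
= RGB(232, 89, 85)


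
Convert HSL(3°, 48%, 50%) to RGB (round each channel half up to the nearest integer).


H=3°, S=0.48, L=0.50
C = (1-|2L-1|)×S = (1-|0.00|)×0.48 = 0.48
H' = H/60 = 3/60 ≈ 0.0500; X = C×(1-|H' mod 2 - 1|) = 0.024
m = L - C/2 = 0.50 - 0.24 = 0.26
Sector ⌊H'⌋ = 0 → (R',G',B') = (0.48, 0.024, 0.0)
RGB = ((R'+m)×255, (G'+m)×255, (B'+m)×255) = (188.7, 72.42, 66.3)
Round half up → RGB(189, 72, 66)


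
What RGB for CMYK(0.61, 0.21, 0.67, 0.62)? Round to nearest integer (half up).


R = 255 × (1-C) × (1-K) = 255 × 0.39 × 0.38 = 37.791 → 38
G = 255 × (1-M) × (1-K) = 255 × 0.79 × 0.38 = 76.551 → 77
B = 255 × (1-Y) × (1-K) = 255 × 0.33 × 0.38 = 31.977 → 32
= RGB(38, 77, 32)


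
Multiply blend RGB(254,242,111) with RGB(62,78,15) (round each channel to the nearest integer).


Multiply: C = A×B/255, rounded to nearest integer
R: 254×62/255 = 15748/255 ≈ 61.757 → 62
G: 242×78/255 = 18876/255 ≈ 74.024 → 74
B: 111×15/255 = 1665/255 ≈ 6.529 → 7
= RGB(62, 74, 7)


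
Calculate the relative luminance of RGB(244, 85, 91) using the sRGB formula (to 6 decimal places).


Linearize each channel (sRGB transfer function): c = v/255; c_lin = c/12.92 if c ≤ 0.04045, else ((c+0.055)/1.055)^2.4
  R: 244/255 ≈ 0.956863 > 0.04045 → ((0.956863+0.055)/1.055)^2.4 ≈ 0.904661
  G: 85/255 ≈ 0.333333 > 0.04045 → ((0.333333+0.055)/1.055)^2.4 ≈ 0.090842
  B: 91/255 ≈ 0.356863 > 0.04045 → ((0.356863+0.055)/1.055)^2.4 ≈ 0.104616
R_lin = 0.904661, G_lin = 0.090842, B_lin = 0.104616
L = 0.2126×R + 0.7152×G + 0.0722×B
L = 0.2126×0.904661 + 0.7152×0.090842 + 0.0722×0.104616
L ≈ 0.264854


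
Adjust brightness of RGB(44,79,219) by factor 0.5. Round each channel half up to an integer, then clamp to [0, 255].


Multiply each channel by 0.5, round half up, clamp to [0, 255]
R: 44×0.5 = 22
G: 79×0.5 = 39.5 → round → 40
B: 219×0.5 = 109.5 → round → 110
= RGB(22, 40, 110)


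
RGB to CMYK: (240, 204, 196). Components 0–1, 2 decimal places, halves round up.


R'=240/255≈0.9412, G'=204/255≈0.8000, B'=196/255≈0.7686
K = 1 - max(R',G',B') = 1 - 240/255 = 15/255 = 0.05882… → 0.06
(1-R'-K)/(1-K) simplifies to (max-R)/max with max = 240:
C = (240-240)/240 = 0/240 = 0 → 0.00
M = (240-204)/240 = 36/240 = 0.15 → 0.15
Y = (240-196)/240 = 44/240 = 0.18333… → 0.18
= CMYK(0.00, 0.15, 0.18, 0.06)


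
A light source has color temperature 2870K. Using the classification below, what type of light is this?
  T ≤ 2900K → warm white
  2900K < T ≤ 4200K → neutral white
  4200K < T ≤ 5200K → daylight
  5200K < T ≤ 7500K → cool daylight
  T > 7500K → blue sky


Temperature: 2870K
2870K ≤ 2900K → warm white
Classification: warm white


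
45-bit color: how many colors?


Colors = 2^bits = 2^45
= 35,184,372,088,832 colors


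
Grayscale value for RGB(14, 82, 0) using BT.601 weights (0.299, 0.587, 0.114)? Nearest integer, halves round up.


Gray = 0.299×R + 0.587×G + 0.114×B
Gray = 0.299×14 + 0.587×82 + 0.114×0
Gray = 4.186 + 48.134 + 0.000
Gray = 52.320 → round half up → 52
Gray = 52


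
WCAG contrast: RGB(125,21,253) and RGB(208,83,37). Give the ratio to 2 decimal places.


Linearize each sRGB channel c=v/255: c/12.92 if c ≤ 0.04045 else ((c+0.055)/1.055)^2.4
L = 0.2126×R_lin + 0.7152×G_lin + 0.0722×B_lin
Color 1 (125,21,253):
  R=125: 125/255≈0.4902 > 0.04045 → ((0.4902+0.055)/1.055)^2.4 ≈ 0.20508
  G=21: 21/255≈0.0824 > 0.04045 → ((0.0824+0.055)/1.055)^2.4 ≈ 0.00750
  B=253: 253/255≈0.9922 > 0.04045 → ((0.9922+0.055)/1.055)^2.4 ≈ 0.98225
  L1 = 0.2126×0.20508 + 0.7152×0.00750 + 0.0722×0.98225 ≈ 0.11988
Color 2 (208,83,37):
  R=208: 208/255≈0.8157 > 0.04045 → ((0.8157+0.055)/1.055)^2.4 ≈ 0.63076
  G=83: 83/255≈0.3255 > 0.04045 → ((0.3255+0.055)/1.055)^2.4 ≈ 0.08650
  B=37: 37/255≈0.1451 > 0.04045 → ((0.1451+0.055)/1.055)^2.4 ≈ 0.01850
  L2 = 0.2126×0.63076 + 0.7152×0.08650 + 0.0722×0.01850 ≈ 0.19730
Lighter = 0.19730, Darker = 0.11988
Ratio = (L_lighter + 0.05) / (L_darker + 0.05)
Ratio = (0.19730 + 0.05) / (0.11988 + 0.05) = 0.24730 / 0.16988 ≈ 1.4557
Ratio ≈ 1.46:1


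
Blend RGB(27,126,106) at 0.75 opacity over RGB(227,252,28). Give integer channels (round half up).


C = α×F + (1-α)×B, with 1-α = 0.25
R: 0.75×27 + 0.25×227 = 20.25 + 56.75 = 77.00 → 77
G: 0.75×126 + 0.25×252 = 94.50 + 63.00 = 157.50 → 158
B: 0.75×106 + 0.25×28 = 79.50 + 7.00 = 86.50 → 87
= RGB(77, 158, 87)


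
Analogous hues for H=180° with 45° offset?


Base hue: 180°
Left analog: (180 - 45) mod 360 = 135°
Right analog: (180 + 45) mod 360 = 225°
Analogous hues = 135° and 225°


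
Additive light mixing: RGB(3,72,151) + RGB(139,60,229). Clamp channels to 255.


Additive: each channel = min(255, C₁+C₂)
R: 3+139 = 142 → 142
G: 72+60 = 132 → 132
B: 151+229 = 380 → 255
= RGB(142, 132, 255)


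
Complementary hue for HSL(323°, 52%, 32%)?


Complement = opposite side of color wheel = hue + 180°
H' = (323 + 180) mod 360 = 143°
S and L unchanged.
= HSL(143°, 52%, 32%)


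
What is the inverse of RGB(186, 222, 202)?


Invert: (255-R, 255-G, 255-B)
R: 255-186 = 69
G: 255-222 = 33
B: 255-202 = 53
= RGB(69, 33, 53)


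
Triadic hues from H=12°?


Triadic: equally spaced at 120° intervals
H1 = 12°
H2 = (12 + 120) mod 360 = 132°
H3 = (12 + 240) mod 360 = 252°
Triadic = 12°, 132°, 252°


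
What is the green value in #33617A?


Color: #33617A
R = 33 = 51
G = 61 = 97
B = 7A = 122
Green = 97


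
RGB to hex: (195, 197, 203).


R = 195 → C3 (hex)
G = 197 → C5 (hex)
B = 203 → CB (hex)
Hex = #C3C5CB


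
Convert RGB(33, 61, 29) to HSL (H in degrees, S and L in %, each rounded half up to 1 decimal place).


Normalize: R'=33/255≈0.1294, G'=61/255≈0.2392, B'=29/255≈0.1137
Max=61/255, Min=29/255, Δ=Max-Min=32/255
L = (Max+Min)/2 = (61+29)/510 = 90/510 = 0.17647… → L = 17.6%
L ≤ 0.5 → S = Δ/(Max+Min) = 32/(61+29) = 32/90 = 0.35555… → S = 35.6%
(the 1/255 factors cancel in S and H, so raw channel differences can be used)
Max is G' → H = 60 × ((B-R)/Δ + 2) = 60 × ((29-33)/32 + 2)
  -4/32 + 2 = -0.125 + 2 = 1.875
  H = 60 × 1.875 = 112.5° → H = 112.5°
= HSL(112.5°, 35.6%, 17.6%)


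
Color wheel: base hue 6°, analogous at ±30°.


Base hue: 6°
Left analog: (6 - 30) mod 360 = 336°
Right analog: (6 + 30) mod 360 = 36°
Analogous hues = 336° and 36°


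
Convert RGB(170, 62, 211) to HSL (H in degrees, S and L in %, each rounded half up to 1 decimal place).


Normalize: R'=170/255≈0.6667, G'=62/255≈0.2431, B'=211/255≈0.8275
Max=211/255, Min=62/255, Δ=Max-Min=149/255
L = (Max+Min)/2 = (211+62)/510 = 273/510 = 0.53529… → L = 53.5%
L > 0.5 → S = Δ/(2-Max-Min) = 149/(510-211-62) = 149/237 = 0.62869… → S = 62.9%
(the 1/255 factors cancel in S and H, so raw channel differences can be used)
Max is B' → H = 60 × ((R-G)/Δ + 4) = 60 × ((170-62)/149 + 4)
  108/149 + 4 = 0.7248… + 4 = 4.7248…
  H = 60 × 4.7248… = 283.489…° → H = 283.5°
= HSL(283.5°, 62.9%, 53.5%)


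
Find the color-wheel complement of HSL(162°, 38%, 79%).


Complement = opposite side of color wheel = hue + 180°
H' = (162 + 180) mod 360 = 342°
S and L unchanged.
= HSL(342°, 38%, 79%)
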